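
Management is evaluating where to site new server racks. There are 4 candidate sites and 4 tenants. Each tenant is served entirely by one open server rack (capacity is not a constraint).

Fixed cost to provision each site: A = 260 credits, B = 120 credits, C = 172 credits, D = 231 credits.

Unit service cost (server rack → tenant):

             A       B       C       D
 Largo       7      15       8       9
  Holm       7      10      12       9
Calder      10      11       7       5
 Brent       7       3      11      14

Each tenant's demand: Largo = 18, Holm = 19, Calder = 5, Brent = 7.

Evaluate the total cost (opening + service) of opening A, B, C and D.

Total cost: 1088

Each tenant is assigned to its cheapest site among the open ones.
{A, B, C, D}: Largo→A 7·18=126, Holm→A 7·19=133, Calder→D 5·5=25, Brent→B 3·7=21. Service 305; fixed 783; total 1088.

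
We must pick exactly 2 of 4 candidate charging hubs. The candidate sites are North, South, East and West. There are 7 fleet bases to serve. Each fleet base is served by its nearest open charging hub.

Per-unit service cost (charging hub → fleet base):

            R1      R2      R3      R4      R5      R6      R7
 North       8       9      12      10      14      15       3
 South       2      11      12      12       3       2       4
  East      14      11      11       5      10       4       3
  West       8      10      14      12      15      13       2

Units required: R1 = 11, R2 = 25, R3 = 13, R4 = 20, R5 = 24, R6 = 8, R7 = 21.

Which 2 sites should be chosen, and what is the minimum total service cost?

Choose South and East; total service cost 691.

With exactly 2 open, each fleet base uses its cheapest among the chosen.
{South, East}: R1→South 2·11=22, R2→South 11·25=275, R3→East 11·13=143, R4→East 5·20=100, R5→South 3·24=72, R6→South 2·8=16, R7→East 3·21=63. Service cost 691.
{North, South}: service cost 754
{South, West}: service cost 798
Among all 6 size-2 choices, {South, East} is lowest.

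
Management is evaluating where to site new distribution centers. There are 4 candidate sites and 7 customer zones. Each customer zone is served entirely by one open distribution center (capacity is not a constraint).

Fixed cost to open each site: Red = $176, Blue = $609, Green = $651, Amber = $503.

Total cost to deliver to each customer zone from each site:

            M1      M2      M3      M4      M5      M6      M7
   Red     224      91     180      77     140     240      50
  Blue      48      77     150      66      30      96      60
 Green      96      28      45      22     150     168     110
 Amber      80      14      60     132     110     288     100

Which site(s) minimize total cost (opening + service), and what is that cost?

For any fixed open set, each customer zone goes to its cheapest open site; total = fixed + service.
{Blue}: M1→Blue 48, M2→Blue 77, M3→Blue 150, M4→Blue 66, M5→Blue 30, M6→Blue 96, M7→Blue 60. Service 527; fixed 609; total 1136.
{Red}: service 1002 + fixed 176 = 1178
{Green}: M1→Green 96, M2→Green 28, M3→Green 45, M4→Green 22, M5→Green 150, M6→Green 168, M7→Green 110. Service 619; fixed 651; total 1270.
{Red, Blue, Green, Amber}: service 305 + fixed 1939 = 2244
(All 15 nonempty subsets were checked; Blue only is lowest.)

Open Blue only; minimum total cost 1136.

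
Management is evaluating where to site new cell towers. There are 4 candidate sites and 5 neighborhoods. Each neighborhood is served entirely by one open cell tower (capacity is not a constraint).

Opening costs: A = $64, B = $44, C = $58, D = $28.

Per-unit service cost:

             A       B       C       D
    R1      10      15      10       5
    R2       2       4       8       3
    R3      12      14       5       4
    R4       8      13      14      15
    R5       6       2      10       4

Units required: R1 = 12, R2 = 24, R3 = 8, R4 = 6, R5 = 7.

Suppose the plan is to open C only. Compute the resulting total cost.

Total cost: 564

Each neighborhood is assigned to its cheapest site among the open ones.
{C}: R1→C 10·12=120, R2→C 8·24=192, R3→C 5·8=40, R4→C 14·6=84, R5→C 10·7=70. Service 506; fixed 58; total 564.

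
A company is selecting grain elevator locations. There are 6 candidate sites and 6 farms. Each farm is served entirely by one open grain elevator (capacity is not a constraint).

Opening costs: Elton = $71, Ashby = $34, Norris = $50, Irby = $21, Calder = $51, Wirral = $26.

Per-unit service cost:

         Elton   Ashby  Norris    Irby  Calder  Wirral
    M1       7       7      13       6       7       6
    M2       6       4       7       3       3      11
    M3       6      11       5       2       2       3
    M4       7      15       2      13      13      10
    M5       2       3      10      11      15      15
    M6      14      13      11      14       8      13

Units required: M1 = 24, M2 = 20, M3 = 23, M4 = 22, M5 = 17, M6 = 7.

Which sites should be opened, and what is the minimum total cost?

For any fixed open set, each farm goes to its cheapest open site; total = fixed + service.
{Ashby, Norris, Irby}: M1→Irby 6·24=144, M2→Irby 3·20=60, M3→Irby 2·23=46, M4→Norris 2·22=44, M5→Ashby 3·17=51, M6→Norris 11·7=77. Service 422; fixed 105; total 527.
{Elton, Norris, Irby}: M1→Irby 6·24=144, M2→Irby 3·20=60, M3→Irby 2·23=46, M4→Norris 2·22=44, M5→Elton 2·17=34, M6→Norris 11·7=77. Service 405; fixed 142; total 547.
{Ashby, Norris, Irby, Wirral}: service 422 + fixed 131 = 553
{Elton, Ashby, Norris, Irby, Calder, Wirral}: M1→Irby 6·24=144, M2→Irby 3·20=60, M3→Irby 2·23=46, M4→Norris 2·22=44, M5→Elton 2·17=34, M6→Calder 8·7=56. Service 384; fixed 253; total 637.
No other subset beats 527.

Open Ashby, Norris and Irby; minimum total cost 527.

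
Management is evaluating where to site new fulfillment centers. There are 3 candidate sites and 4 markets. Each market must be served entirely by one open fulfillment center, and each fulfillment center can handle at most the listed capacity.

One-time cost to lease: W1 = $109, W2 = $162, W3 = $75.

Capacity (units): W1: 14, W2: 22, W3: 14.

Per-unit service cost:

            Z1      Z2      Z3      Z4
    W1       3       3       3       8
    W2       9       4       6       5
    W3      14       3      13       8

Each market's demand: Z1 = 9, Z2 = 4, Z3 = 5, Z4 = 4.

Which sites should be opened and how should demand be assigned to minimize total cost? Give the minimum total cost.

Open {W1, W3}: Z1→W1 3·9=27, Z2→W3 3·4=12, Z3→W1 3·5=15, Z4→W3 8·4=32.
Loads: W1 carries 14/14, W3 carries 8/14. Service 86; fixed 184; total 270.
Next best feasible plan costs 309.

Minimum total cost: 270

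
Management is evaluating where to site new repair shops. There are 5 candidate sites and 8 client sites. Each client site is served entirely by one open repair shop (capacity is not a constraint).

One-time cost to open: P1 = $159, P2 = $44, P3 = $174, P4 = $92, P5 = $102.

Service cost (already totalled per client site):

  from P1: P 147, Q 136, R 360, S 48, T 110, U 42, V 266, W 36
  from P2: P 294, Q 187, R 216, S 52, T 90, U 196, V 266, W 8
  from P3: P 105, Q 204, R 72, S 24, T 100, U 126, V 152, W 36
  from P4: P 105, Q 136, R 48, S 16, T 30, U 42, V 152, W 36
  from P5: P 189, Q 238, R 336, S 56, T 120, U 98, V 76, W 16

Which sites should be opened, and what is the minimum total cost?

Open P4 only; minimum total cost 657.

For any fixed open set, each client site goes to its cheapest open site; total = fixed + service.
{P4}: P→P4 105, Q→P4 136, R→P4 48, S→P4 16, T→P4 30, U→P4 42, V→P4 152, W→P4 36. Service 565; fixed 92; total 657.
{P4, P5}: P→P4 105, Q→P4 136, R→P4 48, S→P4 16, T→P4 30, U→P4 42, V→P5 76, W→P5 16. Service 469; fixed 194; total 663.
{P2, P4}: service 537 + fixed 136 = 673
{P1, P2, P3, P4, P5}: service 461 + fixed 571 = 1032
No other subset beats 657.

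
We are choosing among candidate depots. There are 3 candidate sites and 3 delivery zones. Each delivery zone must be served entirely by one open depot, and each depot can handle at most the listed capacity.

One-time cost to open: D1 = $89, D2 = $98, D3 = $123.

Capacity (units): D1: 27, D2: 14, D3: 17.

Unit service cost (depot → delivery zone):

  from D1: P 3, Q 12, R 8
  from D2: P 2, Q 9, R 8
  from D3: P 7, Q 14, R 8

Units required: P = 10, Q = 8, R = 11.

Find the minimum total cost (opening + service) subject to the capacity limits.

Minimum total cost: 377

Open {D1, D2}: P→D1 3·10=30, Q→D2 9·8=72, R→D1 8·11=88.
Loads: D1 carries 21/27, D2 carries 8/14. Service 190; fixed 187; total 377.
Next best feasible plan costs 391.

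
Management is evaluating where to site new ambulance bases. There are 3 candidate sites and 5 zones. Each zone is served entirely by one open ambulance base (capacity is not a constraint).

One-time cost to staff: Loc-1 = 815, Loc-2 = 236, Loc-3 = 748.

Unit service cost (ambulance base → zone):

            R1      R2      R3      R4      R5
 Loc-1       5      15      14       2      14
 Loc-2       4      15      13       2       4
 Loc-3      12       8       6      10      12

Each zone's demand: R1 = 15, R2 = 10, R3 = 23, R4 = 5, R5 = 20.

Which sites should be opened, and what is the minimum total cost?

For any fixed open set, each zone goes to its cheapest open site; total = fixed + service.
{Loc-2}: R1→Loc-2 4·15=60, R2→Loc-2 15·10=150, R3→Loc-2 13·23=299, R4→Loc-2 2·5=10, R5→Loc-2 4·20=80. Service 599; fixed 236; total 835.
{Loc-2, Loc-3}: R1→Loc-2 4·15=60, R2→Loc-3 8·10=80, R3→Loc-3 6·23=138, R4→Loc-2 2·5=10, R5→Loc-2 4·20=80. Service 368; fixed 984; total 1352.
{Loc-3}: service 688 + fixed 748 = 1436
{Loc-1, Loc-2, Loc-3}: service 368 + fixed 1799 = 2167
No other subset beats 835.

Open Loc-2 only; minimum total cost 835.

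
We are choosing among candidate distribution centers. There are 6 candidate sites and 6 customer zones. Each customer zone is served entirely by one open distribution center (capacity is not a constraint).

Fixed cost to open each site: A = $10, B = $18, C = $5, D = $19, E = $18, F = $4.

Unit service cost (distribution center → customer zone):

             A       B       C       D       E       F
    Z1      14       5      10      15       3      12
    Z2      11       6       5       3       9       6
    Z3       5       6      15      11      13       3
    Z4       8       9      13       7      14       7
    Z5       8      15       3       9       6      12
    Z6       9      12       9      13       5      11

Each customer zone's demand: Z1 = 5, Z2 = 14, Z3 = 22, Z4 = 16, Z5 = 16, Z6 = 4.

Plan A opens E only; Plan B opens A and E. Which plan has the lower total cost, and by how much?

Plan A: {E}: Z1→E 3·5=15, Z2→E 9·14=126, Z3→E 13·22=286, Z4→E 14·16=224, Z5→E 6·16=96, Z6→E 5·4=20. Service 767; fixed 18; total 785.
Plan B: {A, E}: Z1→E 3·5=15, Z2→E 9·14=126, Z3→A 5·22=110, Z4→A 8·16=128, Z5→E 6·16=96, Z6→E 5·4=20. Service 495; fixed 28; total 523.
Difference: |785 − 523| = 262.

Plan B is cheaper by 262.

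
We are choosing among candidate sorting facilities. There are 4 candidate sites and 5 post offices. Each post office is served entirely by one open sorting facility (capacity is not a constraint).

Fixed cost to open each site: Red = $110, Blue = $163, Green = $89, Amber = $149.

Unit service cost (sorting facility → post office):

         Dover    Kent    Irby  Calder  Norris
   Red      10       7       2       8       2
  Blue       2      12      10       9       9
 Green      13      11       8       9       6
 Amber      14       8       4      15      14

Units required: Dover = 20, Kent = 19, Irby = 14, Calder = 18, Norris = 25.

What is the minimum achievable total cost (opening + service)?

Minimum total cost: 665

For any fixed open set, each post office goes to its cheapest open site; total = fixed + service.
{Red}: Dover→Red 10·20=200, Kent→Red 7·19=133, Irby→Red 2·14=28, Calder→Red 8·18=144, Norris→Red 2·25=50. Service 555; fixed 110; total 665.
{Red, Blue}: service 395 + fixed 273 = 668
{Red, Green}: Dover→Red 10·20=200, Kent→Red 7·19=133, Irby→Red 2·14=28, Calder→Red 8·18=144, Norris→Red 2·25=50. Service 555; fixed 199; total 754.
{Red, Blue, Green, Amber}: Dover→Blue 2·20=40, Kent→Red 7·19=133, Irby→Red 2·14=28, Calder→Red 8·18=144, Norris→Red 2·25=50. Service 395; fixed 511; total 906.
No other subset beats 665.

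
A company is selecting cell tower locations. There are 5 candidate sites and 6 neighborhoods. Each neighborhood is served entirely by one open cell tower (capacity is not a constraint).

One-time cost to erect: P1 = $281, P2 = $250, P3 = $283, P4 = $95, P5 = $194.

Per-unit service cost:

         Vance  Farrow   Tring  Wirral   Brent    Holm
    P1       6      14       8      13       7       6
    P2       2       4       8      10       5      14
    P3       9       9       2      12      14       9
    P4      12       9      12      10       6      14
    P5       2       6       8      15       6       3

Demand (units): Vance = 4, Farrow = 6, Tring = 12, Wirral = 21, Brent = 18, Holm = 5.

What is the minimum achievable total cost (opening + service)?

Minimum total cost: 729

For any fixed open set, each neighborhood goes to its cheapest open site; total = fixed + service.
{P4}: Vance→P4 12·4=48, Farrow→P4 9·6=54, Tring→P4 12·12=144, Wirral→P4 10·21=210, Brent→P4 6·18=108, Holm→P4 14·5=70. Service 634; fixed 95; total 729.
{P2}: service 498 + fixed 250 = 748
{P4, P5}: service 473 + fixed 289 = 762
{P1, P2, P3, P4, P5}: service 371 + fixed 1103 = 1474
No other subset beats 729.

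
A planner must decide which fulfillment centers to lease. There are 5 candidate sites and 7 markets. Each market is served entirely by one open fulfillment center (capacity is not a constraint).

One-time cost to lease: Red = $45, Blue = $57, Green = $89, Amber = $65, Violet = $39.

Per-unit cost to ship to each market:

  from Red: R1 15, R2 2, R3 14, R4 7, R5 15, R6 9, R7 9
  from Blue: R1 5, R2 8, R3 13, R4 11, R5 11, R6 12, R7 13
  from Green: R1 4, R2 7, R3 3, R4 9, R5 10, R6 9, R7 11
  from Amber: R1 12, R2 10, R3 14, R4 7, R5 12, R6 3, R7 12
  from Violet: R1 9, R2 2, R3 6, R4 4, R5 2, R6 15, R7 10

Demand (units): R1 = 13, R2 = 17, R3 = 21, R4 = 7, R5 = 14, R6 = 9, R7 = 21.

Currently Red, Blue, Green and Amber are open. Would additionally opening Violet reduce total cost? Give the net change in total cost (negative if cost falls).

Yes — net change −94 (cost falls by 94).

Current service cost with {Red, Blue, Green, Amber}: 554.
Adding Violet: each market re-picks its cheapest; new service cost 421, saving 133.
Extra fixed cost: 39. Net change = 39 − 133 = -94.
(Totals: 810 → 716.)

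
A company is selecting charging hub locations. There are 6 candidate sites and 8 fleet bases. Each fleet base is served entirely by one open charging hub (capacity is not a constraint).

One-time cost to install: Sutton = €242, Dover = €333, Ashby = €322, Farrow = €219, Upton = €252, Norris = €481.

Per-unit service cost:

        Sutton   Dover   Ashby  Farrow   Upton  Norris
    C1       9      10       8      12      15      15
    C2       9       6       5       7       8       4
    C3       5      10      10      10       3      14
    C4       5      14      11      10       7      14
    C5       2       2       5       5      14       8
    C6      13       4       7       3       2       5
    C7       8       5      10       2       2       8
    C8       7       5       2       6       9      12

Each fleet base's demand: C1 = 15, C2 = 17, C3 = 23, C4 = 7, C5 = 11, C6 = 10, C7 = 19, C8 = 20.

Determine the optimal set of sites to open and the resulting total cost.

Open Ashby and Upton; minimum total cost 1050.

For any fixed open set, each fleet base goes to its cheapest open site; total = fixed + service.
{Ashby, Upton}: C1→Ashby 8·15=120, C2→Ashby 5·17=85, C3→Upton 3·23=69, C4→Upton 7·7=49, C5→Ashby 5·11=55, C6→Upton 2·10=20, C7→Upton 2·19=38, C8→Ashby 2·20=40. Service 476; fixed 574; total 1050.
{Farrow}: C1→Farrow 12·15=180, C2→Farrow 7·17=119, C3→Farrow 10·23=230, C4→Farrow 10·7=70, C5→Farrow 5·11=55, C6→Farrow 3·10=30, C7→Farrow 2·19=38, C8→Farrow 6·20=120. Service 842; fixed 219; total 1061.
{Sutton, Farrow}: service 614 + fixed 461 = 1075
{Sutton, Dover, Ashby, Farrow, Upton, Norris}: C1→Ashby 8·15=120, C2→Norris 4·17=68, C3→Upton 3·23=69, C4→Sutton 5·7=35, C5→Sutton 2·11=22, C6→Upton 2·10=20, C7→Farrow 2·19=38, C8→Ashby 2·20=40. Service 412; fixed 1849; total 2261.
No other subset beats 1050.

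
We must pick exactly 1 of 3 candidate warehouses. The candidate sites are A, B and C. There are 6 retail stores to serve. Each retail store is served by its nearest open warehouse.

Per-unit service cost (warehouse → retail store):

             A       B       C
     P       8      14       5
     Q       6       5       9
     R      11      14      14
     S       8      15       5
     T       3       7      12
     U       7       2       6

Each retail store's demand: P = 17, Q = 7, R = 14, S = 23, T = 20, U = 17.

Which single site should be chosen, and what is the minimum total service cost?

With exactly 1 open, each retail store uses its cheapest among the chosen.
{A}: P→A 8·17=136, Q→A 6·7=42, R→A 11·14=154, S→A 8·23=184, T→A 3·20=60, U→A 7·17=119. Service cost 695.
{C}: service cost 801
{B}: service cost 988
Among all 3 size-1 choices, {A} is lowest.

Choose A only; total service cost 695.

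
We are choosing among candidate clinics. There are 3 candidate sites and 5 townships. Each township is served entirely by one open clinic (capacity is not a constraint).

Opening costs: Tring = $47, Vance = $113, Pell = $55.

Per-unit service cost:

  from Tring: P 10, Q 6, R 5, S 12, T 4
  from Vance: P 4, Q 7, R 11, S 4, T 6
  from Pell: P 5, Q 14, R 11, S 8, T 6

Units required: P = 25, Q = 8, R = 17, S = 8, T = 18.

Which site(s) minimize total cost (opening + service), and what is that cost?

For any fixed open set, each township goes to its cheapest open site; total = fixed + service.
{Tring, Pell}: P→Pell 5·25=125, Q→Tring 6·8=48, R→Tring 5·17=85, S→Pell 8·8=64, T→Tring 4·18=72. Service 394; fixed 102; total 496.
{Tring, Vance}: P→Vance 4·25=100, Q→Tring 6·8=48, R→Tring 5·17=85, S→Vance 4·8=32, T→Tring 4·18=72. Service 337; fixed 160; total 497.
{Tring, Vance, Pell}: service 337 + fixed 215 = 552
{Tring}: P→Tring 10·25=250, Q→Tring 6·8=48, R→Tring 5·17=85, S→Tring 12·8=96, T→Tring 4·18=72. Service 551; fixed 47; total 598.
(All 7 nonempty subsets were checked; Tring and Pell is lowest.)

Open Tring and Pell; minimum total cost 496.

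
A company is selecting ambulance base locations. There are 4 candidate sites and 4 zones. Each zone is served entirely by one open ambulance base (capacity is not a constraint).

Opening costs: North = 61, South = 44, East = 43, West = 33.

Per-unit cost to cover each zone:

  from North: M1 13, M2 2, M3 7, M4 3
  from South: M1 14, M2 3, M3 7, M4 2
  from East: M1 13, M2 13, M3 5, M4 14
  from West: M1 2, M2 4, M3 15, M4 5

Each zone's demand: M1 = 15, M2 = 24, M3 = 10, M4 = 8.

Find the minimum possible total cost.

Minimum total cost: 265

For any fixed open set, each zone goes to its cheapest open site; total = fixed + service.
{South, West}: M1→West 2·15=30, M2→South 3·24=72, M3→South 7·10=70, M4→South 2·8=16. Service 188; fixed 77; total 265.
{North, West}: service 172 + fixed 94 = 266
{South, East, West}: M1→West 2·15=30, M2→South 3·24=72, M3→East 5·10=50, M4→South 2·8=16. Service 168; fixed 120; total 288.
{North, South, East, West}: M1→West 2·15=30, M2→North 2·24=48, M3→East 5·10=50, M4→South 2·8=16. Service 144; fixed 181; total 325.
No other subset beats 265.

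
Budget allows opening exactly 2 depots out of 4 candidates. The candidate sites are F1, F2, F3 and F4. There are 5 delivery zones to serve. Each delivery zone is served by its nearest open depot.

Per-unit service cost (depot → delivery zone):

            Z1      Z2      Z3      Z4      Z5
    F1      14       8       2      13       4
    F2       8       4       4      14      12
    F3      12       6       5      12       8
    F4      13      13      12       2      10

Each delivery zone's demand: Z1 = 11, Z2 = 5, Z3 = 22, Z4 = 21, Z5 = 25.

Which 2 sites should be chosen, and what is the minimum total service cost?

Choose F1 and F4; total service cost 369.

With exactly 2 open, each delivery zone uses its cheapest among the chosen.
{F1, F4}: Z1→F4 13·11=143, Z2→F1 8·5=40, Z3→F1 2·22=44, Z4→F4 2·21=42, Z5→F1 4·25=100. Service cost 369.
{F2, F4}: service cost 488
{F3, F4}: service cost 514
Among all 6 size-2 choices, {F1, F4} is lowest.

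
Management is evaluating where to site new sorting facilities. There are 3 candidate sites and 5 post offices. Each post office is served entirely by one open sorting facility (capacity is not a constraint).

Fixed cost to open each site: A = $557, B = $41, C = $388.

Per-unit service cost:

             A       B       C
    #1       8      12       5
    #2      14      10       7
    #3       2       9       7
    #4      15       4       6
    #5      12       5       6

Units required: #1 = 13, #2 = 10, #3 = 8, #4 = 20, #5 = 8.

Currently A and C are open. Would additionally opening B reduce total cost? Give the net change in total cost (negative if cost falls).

Current service cost with {A, C}: 319.
Adding B: each post office re-picks its cheapest; new service cost 271, saving 48.
Extra fixed cost: 41. Net change = 41 − 48 = -7.
(Totals: 1264 → 1257.)

Yes — net change −7 (cost falls by 7).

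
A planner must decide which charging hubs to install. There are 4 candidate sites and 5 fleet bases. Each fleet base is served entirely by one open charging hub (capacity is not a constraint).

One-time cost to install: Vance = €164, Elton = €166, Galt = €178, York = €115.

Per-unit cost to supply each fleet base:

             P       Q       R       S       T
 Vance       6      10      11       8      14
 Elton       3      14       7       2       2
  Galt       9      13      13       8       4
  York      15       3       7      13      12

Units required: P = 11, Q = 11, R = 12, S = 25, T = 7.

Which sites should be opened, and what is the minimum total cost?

For any fixed open set, each fleet base goes to its cheapest open site; total = fixed + service.
{Elton, York}: P→Elton 3·11=33, Q→York 3·11=33, R→Elton 7·12=84, S→Elton 2·25=50, T→Elton 2·7=14. Service 214; fixed 281; total 495.
{Elton}: service 335 + fixed 166 = 501
{Vance, Elton}: P→Elton 3·11=33, Q→Vance 10·11=110, R→Elton 7·12=84, S→Elton 2·25=50, T→Elton 2·7=14. Service 291; fixed 330; total 621.
{Vance, Elton, Galt, York}: P→Elton 3·11=33, Q→York 3·11=33, R→Elton 7·12=84, S→Elton 2·25=50, T→Elton 2·7=14. Service 214; fixed 623; total 837.
No other subset beats 495.

Open Elton and York; minimum total cost 495.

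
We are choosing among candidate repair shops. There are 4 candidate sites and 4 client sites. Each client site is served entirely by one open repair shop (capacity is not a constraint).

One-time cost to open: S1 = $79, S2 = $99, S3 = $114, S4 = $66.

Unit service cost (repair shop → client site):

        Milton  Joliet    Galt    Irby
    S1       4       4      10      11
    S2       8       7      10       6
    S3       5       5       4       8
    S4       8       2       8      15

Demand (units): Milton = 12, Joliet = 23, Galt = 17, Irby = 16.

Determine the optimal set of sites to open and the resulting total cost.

For any fixed open set, each client site goes to its cheapest open site; total = fixed + service.
{S3, S4}: Milton→S3 5·12=60, Joliet→S4 2·23=46, Galt→S3 4·17=68, Irby→S3 8·16=128. Service 302; fixed 180; total 482.
{S3}: Milton→S3 5·12=60, Joliet→S3 5·23=115, Galt→S3 4·17=68, Irby→S3 8·16=128. Service 371; fixed 114; total 485.
{S1, S3}: service 336 + fixed 193 = 529
{S1, S2, S3, S4}: service 258 + fixed 358 = 616
No other subset beats 482.

Open S3 and S4; minimum total cost 482.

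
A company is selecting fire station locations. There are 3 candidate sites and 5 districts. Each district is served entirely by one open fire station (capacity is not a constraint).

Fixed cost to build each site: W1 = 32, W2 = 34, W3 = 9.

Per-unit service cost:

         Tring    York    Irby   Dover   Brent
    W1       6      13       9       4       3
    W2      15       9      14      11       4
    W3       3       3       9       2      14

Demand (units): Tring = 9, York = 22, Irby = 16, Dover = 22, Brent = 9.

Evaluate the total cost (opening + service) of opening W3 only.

Total cost: 416

Each district is assigned to its cheapest site among the open ones.
{W3}: Tring→W3 3·9=27, York→W3 3·22=66, Irby→W3 9·16=144, Dover→W3 2·22=44, Brent→W3 14·9=126. Service 407; fixed 9; total 416.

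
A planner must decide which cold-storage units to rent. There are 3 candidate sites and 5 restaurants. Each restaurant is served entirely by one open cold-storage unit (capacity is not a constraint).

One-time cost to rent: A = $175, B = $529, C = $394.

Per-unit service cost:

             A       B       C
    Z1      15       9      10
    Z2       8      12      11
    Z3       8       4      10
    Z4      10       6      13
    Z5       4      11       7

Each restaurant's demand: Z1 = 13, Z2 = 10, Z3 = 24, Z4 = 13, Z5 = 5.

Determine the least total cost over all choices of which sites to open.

For any fixed open set, each restaurant goes to its cheapest open site; total = fixed + service.
{A}: Z1→A 15·13=195, Z2→A 8·10=80, Z3→A 8·24=192, Z4→A 10·13=130, Z5→A 4·5=20. Service 617; fixed 175; total 792.
{B}: service 466 + fixed 529 = 995
{C}: Z1→C 10·13=130, Z2→C 11·10=110, Z3→C 10·24=240, Z4→C 13·13=169, Z5→C 7·5=35. Service 684; fixed 394; total 1078.
{A, B, C}: Z1→B 9·13=117, Z2→A 8·10=80, Z3→B 4·24=96, Z4→B 6·13=78, Z5→A 4·5=20. Service 391; fixed 1098; total 1489.
No other subset beats 792.

Minimum total cost: 792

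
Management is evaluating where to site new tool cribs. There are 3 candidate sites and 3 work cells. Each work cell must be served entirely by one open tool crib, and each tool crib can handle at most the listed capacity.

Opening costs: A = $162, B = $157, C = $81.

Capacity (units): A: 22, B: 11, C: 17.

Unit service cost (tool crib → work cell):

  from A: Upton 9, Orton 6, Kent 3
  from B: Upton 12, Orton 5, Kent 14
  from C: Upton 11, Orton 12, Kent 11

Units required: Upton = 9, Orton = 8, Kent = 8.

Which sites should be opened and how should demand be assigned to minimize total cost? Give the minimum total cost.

Minimum total cost: 414

Open {A, C}: Upton→C 11·9=99, Orton→A 6·8=48, Kent→A 3·8=24.
Loads: A carries 16/22, C carries 9/17. Service 171; fixed 243; total 414.
Next best feasible plan costs 444.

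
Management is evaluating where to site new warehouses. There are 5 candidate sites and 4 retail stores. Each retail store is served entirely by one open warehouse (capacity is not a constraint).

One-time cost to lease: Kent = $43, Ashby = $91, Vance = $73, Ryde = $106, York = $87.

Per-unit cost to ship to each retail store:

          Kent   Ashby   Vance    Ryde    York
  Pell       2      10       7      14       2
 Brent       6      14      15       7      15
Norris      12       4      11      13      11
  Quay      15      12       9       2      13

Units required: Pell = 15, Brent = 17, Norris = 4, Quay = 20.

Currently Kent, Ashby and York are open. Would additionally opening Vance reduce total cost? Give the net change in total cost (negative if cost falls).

No — net change +13 (cost rises by 13).

Current service cost with {Kent, Ashby, York}: 388.
Adding Vance: each retail store re-picks its cheapest; new service cost 328, saving 60.
Extra fixed cost: 73. Net change = 73 − 60 = 13.
(Totals: 609 → 622.)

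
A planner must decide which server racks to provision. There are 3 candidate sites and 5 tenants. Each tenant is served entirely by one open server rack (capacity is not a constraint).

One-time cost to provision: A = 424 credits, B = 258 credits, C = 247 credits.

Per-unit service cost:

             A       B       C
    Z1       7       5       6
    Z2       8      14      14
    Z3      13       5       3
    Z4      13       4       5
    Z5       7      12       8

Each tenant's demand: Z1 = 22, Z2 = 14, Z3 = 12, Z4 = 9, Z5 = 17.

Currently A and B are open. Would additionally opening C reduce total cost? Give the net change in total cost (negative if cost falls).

Current service cost with {A, B}: 437.
Adding C: each tenant re-picks its cheapest; new service cost 413, saving 24.
Extra fixed cost: 247. Net change = 247 − 24 = 223.
(Totals: 1119 → 1342.)

No — net change +223 (cost rises by 223).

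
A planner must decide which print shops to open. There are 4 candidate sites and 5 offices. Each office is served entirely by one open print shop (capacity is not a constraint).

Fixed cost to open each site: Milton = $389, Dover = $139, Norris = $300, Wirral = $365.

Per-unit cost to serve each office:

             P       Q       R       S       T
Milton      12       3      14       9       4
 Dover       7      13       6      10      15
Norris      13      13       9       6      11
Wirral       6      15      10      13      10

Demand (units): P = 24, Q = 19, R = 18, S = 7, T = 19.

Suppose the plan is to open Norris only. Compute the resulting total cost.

Total cost: 1272

Each office is assigned to its cheapest site among the open ones.
{Norris}: P→Norris 13·24=312, Q→Norris 13·19=247, R→Norris 9·18=162, S→Norris 6·7=42, T→Norris 11·19=209. Service 972; fixed 300; total 1272.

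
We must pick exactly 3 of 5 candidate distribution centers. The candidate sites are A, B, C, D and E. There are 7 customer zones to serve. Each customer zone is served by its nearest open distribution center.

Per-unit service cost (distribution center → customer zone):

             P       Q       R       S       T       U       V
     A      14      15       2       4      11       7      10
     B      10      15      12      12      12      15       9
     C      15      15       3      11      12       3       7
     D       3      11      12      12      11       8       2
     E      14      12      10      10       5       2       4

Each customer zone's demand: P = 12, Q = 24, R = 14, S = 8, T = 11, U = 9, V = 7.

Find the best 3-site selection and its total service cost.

With exactly 3 open, each customer zone uses its cheapest among the chosen.
{A, D, E}: P→D 3·12=36, Q→D 11·24=264, R→A 2·14=28, S→A 4·8=32, T→E 5·11=55, U→E 2·9=18, V→D 2·7=14. Service cost 447.
{C, D, E}: service cost 509
{A, C, D}: service cost 522
Among all 10 size-3 choices, {A, D, E} is lowest.

Choose A, D and E; total service cost 447.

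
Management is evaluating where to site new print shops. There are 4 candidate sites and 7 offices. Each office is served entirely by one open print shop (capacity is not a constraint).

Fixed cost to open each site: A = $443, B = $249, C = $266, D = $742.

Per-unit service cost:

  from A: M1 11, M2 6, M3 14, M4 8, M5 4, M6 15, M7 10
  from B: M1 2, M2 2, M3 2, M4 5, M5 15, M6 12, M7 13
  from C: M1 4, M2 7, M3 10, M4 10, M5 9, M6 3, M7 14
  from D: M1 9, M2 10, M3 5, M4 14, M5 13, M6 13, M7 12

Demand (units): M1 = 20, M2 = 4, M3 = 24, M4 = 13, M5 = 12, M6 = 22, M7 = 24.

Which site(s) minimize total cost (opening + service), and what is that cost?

Open B and C; minimum total cost 1162.

For any fixed open set, each office goes to its cheapest open site; total = fixed + service.
{B, C}: M1→B 2·20=40, M2→B 2·4=8, M3→B 2·24=48, M4→B 5·13=65, M5→C 9·12=108, M6→C 3·22=66, M7→B 13·24=312. Service 647; fixed 515; total 1162.
{B}: M1→B 2·20=40, M2→B 2·4=8, M3→B 2·24=48, M4→B 5·13=65, M5→B 15·12=180, M6→B 12·22=264, M7→B 13·24=312. Service 917; fixed 249; total 1166.
{C}: M1→C 4·20=80, M2→C 7·4=28, M3→C 10·24=240, M4→C 10·13=130, M5→C 9·12=108, M6→C 3·22=66, M7→C 14·24=336. Service 988; fixed 266; total 1254.
{A, B, C, D}: service 515 + fixed 1700 = 2215
No other subset beats 1162.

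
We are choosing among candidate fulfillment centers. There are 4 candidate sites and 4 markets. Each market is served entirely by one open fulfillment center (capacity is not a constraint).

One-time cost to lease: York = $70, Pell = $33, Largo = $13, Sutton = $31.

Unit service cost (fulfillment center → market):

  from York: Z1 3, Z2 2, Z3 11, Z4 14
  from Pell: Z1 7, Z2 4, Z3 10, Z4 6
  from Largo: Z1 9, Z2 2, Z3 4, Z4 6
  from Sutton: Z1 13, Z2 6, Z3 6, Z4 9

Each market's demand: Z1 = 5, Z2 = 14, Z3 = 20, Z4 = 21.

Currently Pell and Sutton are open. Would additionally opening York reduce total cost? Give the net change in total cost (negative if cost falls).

Current service cost with {Pell, Sutton}: 337.
Adding York: each market re-picks its cheapest; new service cost 289, saving 48.
Extra fixed cost: 70. Net change = 70 − 48 = 22.
(Totals: 401 → 423.)

No — net change +22 (cost rises by 22).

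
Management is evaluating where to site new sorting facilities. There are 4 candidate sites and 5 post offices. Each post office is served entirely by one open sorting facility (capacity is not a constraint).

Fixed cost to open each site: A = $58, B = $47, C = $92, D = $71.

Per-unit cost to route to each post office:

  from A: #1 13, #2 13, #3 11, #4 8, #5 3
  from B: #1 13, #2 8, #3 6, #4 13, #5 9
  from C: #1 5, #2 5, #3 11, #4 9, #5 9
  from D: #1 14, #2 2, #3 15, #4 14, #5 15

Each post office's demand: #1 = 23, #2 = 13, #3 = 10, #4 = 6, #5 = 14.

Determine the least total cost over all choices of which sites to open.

Minimum total cost: 527

For any fixed open set, each post office goes to its cheapest open site; total = fixed + service.
{A, B, C}: #1→C 5·23=115, #2→C 5·13=65, #3→B 6·10=60, #4→A 8·6=48, #5→A 3·14=42. Service 330; fixed 197; total 527.
{A, C}: #1→C 5·23=115, #2→C 5·13=65, #3→A 11·10=110, #4→A 8·6=48, #5→A 3·14=42. Service 380; fixed 150; total 530.
{A, B, C, D}: service 291 + fixed 268 = 559
{B}: #1→B 13·23=299, #2→B 8·13=104, #3→B 6·10=60, #4→B 13·6=78, #5→B 9·14=126. Service 667; fixed 47; total 714.
No other subset beats 527.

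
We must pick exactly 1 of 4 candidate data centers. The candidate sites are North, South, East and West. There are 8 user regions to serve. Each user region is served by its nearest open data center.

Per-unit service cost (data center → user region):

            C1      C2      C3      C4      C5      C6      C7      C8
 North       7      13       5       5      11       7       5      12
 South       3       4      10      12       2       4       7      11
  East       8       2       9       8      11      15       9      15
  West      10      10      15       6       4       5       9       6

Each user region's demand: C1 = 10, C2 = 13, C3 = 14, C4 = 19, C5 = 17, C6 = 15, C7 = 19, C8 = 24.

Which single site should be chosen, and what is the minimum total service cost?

With exactly 1 open, each user region uses its cheapest among the chosen.
{South}: C1→South 3·10=30, C2→South 4·13=52, C3→South 10·14=140, C4→South 12·19=228, C5→South 2·17=34, C6→South 4·15=60, C7→South 7·19=133, C8→South 11·24=264. Service cost 941.
{West}: service cost 1012
{North}: service cost 1079
Among all 4 size-1 choices, {South} is lowest.

Choose South only; total service cost 941.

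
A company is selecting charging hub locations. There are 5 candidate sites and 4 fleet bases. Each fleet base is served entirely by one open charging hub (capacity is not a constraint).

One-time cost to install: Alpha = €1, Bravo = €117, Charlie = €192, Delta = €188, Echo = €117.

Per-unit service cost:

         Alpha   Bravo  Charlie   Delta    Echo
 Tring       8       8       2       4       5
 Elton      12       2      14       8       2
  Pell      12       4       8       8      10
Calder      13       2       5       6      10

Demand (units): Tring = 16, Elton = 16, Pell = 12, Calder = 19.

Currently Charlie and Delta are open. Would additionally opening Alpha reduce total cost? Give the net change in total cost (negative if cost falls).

Current service cost with {Charlie, Delta}: 351.
Adding Alpha: each fleet base re-picks its cheapest; new service cost 351, saving 0.
Extra fixed cost: 1. Net change = 1 − 0 = 1.
(Totals: 731 → 732.)

No — net change +1 (cost rises by 1).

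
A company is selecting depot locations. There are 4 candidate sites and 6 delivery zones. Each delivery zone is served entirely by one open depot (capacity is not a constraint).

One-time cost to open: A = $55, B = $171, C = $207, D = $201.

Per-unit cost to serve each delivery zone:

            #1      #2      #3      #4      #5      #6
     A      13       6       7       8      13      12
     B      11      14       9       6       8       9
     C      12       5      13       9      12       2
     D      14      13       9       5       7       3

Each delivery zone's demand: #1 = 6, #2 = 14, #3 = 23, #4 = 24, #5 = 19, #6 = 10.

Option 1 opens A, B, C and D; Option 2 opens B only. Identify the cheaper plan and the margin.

Option 1: {A, B, C, D}: #1→B 11·6=66, #2→C 5·14=70, #3→A 7·23=161, #4→D 5·24=120, #5→D 7·19=133, #6→C 2·10=20. Service 570; fixed 634; total 1204.
Option 2: {B}: #1→B 11·6=66, #2→B 14·14=196, #3→B 9·23=207, #4→B 6·24=144, #5→B 8·19=152, #6→B 9·10=90. Service 855; fixed 171; total 1026.
Difference: |1204 − 1026| = 178.

Option 2 is cheaper by 178.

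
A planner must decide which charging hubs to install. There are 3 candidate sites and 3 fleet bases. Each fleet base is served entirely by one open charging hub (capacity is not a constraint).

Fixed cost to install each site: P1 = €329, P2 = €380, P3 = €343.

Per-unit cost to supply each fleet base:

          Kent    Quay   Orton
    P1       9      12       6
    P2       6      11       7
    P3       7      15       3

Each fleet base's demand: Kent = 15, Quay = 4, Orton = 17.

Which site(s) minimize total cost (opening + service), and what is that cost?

For any fixed open set, each fleet base goes to its cheapest open site; total = fixed + service.
{P3}: Kent→P3 7·15=105, Quay→P3 15·4=60, Orton→P3 3·17=51. Service 216; fixed 343; total 559.
{P1}: service 285 + fixed 329 = 614
{P2}: Kent→P2 6·15=90, Quay→P2 11·4=44, Orton→P2 7·17=119. Service 253; fixed 380; total 633.
{P1, P2, P3}: service 185 + fixed 1052 = 1237
(All 7 nonempty subsets were checked; P3 only is lowest.)

Open P3 only; minimum total cost 559.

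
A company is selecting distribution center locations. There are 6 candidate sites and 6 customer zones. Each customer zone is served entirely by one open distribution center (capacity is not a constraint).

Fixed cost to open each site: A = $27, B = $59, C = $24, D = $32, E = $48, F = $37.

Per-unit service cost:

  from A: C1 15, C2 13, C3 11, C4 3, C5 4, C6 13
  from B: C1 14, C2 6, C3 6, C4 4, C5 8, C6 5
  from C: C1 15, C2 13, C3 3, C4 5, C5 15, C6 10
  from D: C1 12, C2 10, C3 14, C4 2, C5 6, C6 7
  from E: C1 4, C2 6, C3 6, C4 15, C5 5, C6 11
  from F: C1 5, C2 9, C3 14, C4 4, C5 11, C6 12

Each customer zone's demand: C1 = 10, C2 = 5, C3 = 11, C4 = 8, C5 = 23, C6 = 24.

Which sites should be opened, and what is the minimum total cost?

Open A, B, C and F; minimum total cost 496.

For any fixed open set, each customer zone goes to its cheapest open site; total = fixed + service.
{A, B, C, F}: C1→F 5·10=50, C2→B 6·5=30, C3→C 3·11=33, C4→A 3·8=24, C5→A 4·23=92, C6→B 5·24=120. Service 349; fixed 147; total 496.
{A, B, C, E}: service 339 + fixed 158 = 497
{B, C, E}: service 370 + fixed 131 = 501
{A, B, C, D, E, F}: service 331 + fixed 227 = 558
No other subset beats 496.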